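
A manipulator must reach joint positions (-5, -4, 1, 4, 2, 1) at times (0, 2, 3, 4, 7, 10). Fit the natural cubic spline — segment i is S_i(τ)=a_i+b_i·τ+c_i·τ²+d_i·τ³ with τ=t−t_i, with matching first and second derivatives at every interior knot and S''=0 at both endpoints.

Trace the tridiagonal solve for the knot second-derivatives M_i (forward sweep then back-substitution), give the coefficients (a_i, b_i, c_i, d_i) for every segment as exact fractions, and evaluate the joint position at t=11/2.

  seg 0: a=-5 b=-1545/1286 c=0 d=547/1286
  seg 1: a=-4 b=5019/1286 c=1641/643 d=-1871/1286
  seg 2: a=1 b=2985/643 c=-2331/1286 d=219/1286
  seg 3: a=4 b=1965/1286 c=-837/643 d=6599/34722
  seg 4: a=2 b=-740/643 c=1577/3858 d=-1577/34722
S(11/2) = 41199/10288

Δ: Δ0=1/2, Δ1=5, Δ2=3, Δ3=-2/3, Δ4=-1/3
row 1: diag=6, rhs=27; c'=1/6, d'=9/2
row 2: denom=4−1·1/6=23/6; d'=(-12−1·9/2)/(23/6)=-99/23
row 3: denom=8−1·6/23=178/23; d'=(-22−1·-99/23)/(178/23)=-407/178
row 4: denom=12−3·69/178=1929/178; d'=(2−3·-407/178)/(1929/178)=1577/1929
back: M4=1577/1929
back: M3=-407/178−69/178·1577/1929=-1674/643
back: M2=-99/23−6/23·-1674/643=-2331/643
back: M1=9/2−1/6·-2331/643=3282/643
M: M0=0, M1=3282/643, M2=-2331/643, M3=-1674/643, M4=1577/1929, M5=0
seg 0: a=-5, c=M0/2=0, d=(M1−M0)/(6·2)=547/1286, b=Δ0−h0·(2M0+M1)/6=-1545/1286
seg 1: a=-4, c=M1/2=1641/643, d=(M2−M1)/(6·1)=-1871/1286, b=Δ1−h1·(2M1+M2)/6=5019/1286
seg 2: a=1, c=M2/2=-2331/1286, d=(M3−M2)/(6·1)=219/1286, b=Δ2−h2·(2M2+M3)/6=2985/643
seg 3: a=4, c=M3/2=-837/643, d=(M4−M3)/(6·3)=6599/34722, b=Δ3−h3·(2M3+M4)/6=1965/1286
seg 4: a=2, c=M4/2=1577/3858, d=(M5−M4)/(6·3)=-1577/34722, b=Δ4−h4·(2M4+M5)/6=-740/643
t_q=11/2 → seg 3, τ=3/2; S=4+1965/1286·τ+-837/643·τ²+6599/34722·τ³=41199/10288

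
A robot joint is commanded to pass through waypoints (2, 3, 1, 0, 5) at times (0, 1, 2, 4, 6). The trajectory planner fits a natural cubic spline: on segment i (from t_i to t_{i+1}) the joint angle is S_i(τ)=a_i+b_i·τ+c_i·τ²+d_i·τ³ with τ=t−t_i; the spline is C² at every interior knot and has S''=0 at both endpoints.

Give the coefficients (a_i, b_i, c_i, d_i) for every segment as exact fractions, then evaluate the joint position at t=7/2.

  seg 0: a=2 b=51/28 c=0 d=-23/28
  seg 1: a=3 b=-9/14 c=-69/28 d=31/28
  seg 2: a=1 b=-9/4 c=6/7 d=1/112
  seg 3: a=0 b=9/7 c=51/56 d=-17/112
S(7/2) = -373/896

Δ: Δ0=1, Δ1=-2, Δ2=-1/2, Δ3=5/2
row 1: diag=4, rhs=-18; c'=1/4, d'=-9/2
row 2: denom=6−1·1/4=23/4; d'=(9−1·-9/2)/(23/4)=54/23
row 3: denom=8−2·8/23=168/23; d'=(18−2·54/23)/(168/23)=51/28
back: M3=51/28
back: M2=54/23−8/23·51/28=12/7
back: M1=-9/2−1/4·12/7=-69/14
M: M0=0, M1=-69/14, M2=12/7, M3=51/28, M4=0
seg 0: a=2, c=M0/2=0, d=(M1−M0)/(6·1)=-23/28, b=Δ0−h0·(2M0+M1)/6=51/28
seg 1: a=3, c=M1/2=-69/28, d=(M2−M1)/(6·1)=31/28, b=Δ1−h1·(2M1+M2)/6=-9/14
seg 2: a=1, c=M2/2=6/7, d=(M3−M2)/(6·2)=1/112, b=Δ2−h2·(2M2+M3)/6=-9/4
seg 3: a=0, c=M3/2=51/56, d=(M4−M3)/(6·2)=-17/112, b=Δ3−h3·(2M3+M4)/6=9/7
t_q=7/2 → seg 2, τ=3/2; S=1+-9/4·τ+6/7·τ²+1/112·τ³=-373/896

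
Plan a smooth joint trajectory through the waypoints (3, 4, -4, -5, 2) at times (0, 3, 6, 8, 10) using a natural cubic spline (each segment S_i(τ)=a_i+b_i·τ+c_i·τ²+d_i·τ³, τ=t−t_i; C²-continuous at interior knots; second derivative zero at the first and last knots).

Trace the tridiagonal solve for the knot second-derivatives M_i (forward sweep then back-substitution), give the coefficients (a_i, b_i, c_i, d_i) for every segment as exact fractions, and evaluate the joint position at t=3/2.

Δ: Δ0=1/3, Δ1=-8/3, Δ2=-1/2, Δ3=7/2
row 1: diag=12, rhs=-18; c'=1/4, d'=-3/2
row 2: denom=10−3·1/4=37/4; d'=(13−3·-3/2)/(37/4)=70/37
row 3: denom=8−2·8/37=280/37; d'=(24−2·70/37)/(280/37)=187/70
back: M3=187/70
back: M2=70/37−8/37·187/70=46/35
back: M1=-3/2−1/4·46/35=-64/35
M: M0=0, M1=-64/35, M2=46/35, M3=187/70, M4=0
seg 0: a=3, c=M0/2=0, d=(M1−M0)/(6·3)=-32/315, b=Δ0−h0·(2M0+M1)/6=131/105
seg 1: a=4, c=M1/2=-32/35, d=(M2−M1)/(6·3)=11/63, b=Δ1−h1·(2M1+M2)/6=-157/105
seg 2: a=-4, c=M2/2=23/35, d=(M3−M2)/(6·2)=19/168, b=Δ2−h2·(2M2+M3)/6=-34/15
seg 3: a=-5, c=M3/2=187/140, d=(M4−M3)/(6·2)=-187/840, b=Δ3−h3·(2M3+M4)/6=361/210
t_q=3/2 → seg 0, τ=3/2; S=3+131/105·τ+0·τ²+-32/315·τ³=317/70

  seg 0: a=3 b=131/105 c=0 d=-32/315
  seg 1: a=4 b=-157/105 c=-32/35 d=11/63
  seg 2: a=-4 b=-34/15 c=23/35 d=19/168
  seg 3: a=-5 b=361/210 c=187/140 d=-187/840
S(3/2) = 317/70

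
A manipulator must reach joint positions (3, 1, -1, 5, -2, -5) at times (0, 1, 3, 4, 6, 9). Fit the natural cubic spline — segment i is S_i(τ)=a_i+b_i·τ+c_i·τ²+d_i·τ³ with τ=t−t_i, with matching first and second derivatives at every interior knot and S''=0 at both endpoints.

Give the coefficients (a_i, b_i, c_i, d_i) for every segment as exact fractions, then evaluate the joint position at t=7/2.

  seg 0: a=3 b=-1403/866 c=0 d=-329/866
  seg 1: a=1 b=-1195/433 c=-987/866 d=1749/1732
  seg 2: a=-1 b=2078/433 c=2130/433 d=-1610/433
  seg 3: a=5 b=1508/433 c=-2700/433 d=4753/3464
  seg 4: a=-2 b=-4325/866 c=3459/1732 d=-1153/5196
S(7/2) = 3749/1732

Δ: Δ0=-2, Δ1=-1, Δ2=6, Δ3=-7/2, Δ4=-1
row 1: diag=6, rhs=6; c'=1/3, d'=1
row 2: denom=6−2·1/3=16/3; d'=(42−2·1)/(16/3)=15/2
row 3: denom=6−1·3/16=93/16; d'=(-57−1·15/2)/(93/16)=-344/31
row 4: denom=10−2·32/93=866/93; d'=(15−2·-344/31)/(866/93)=3459/866
back: M4=3459/866
back: M3=-344/31−32/93·3459/866=-5400/433
back: M2=15/2−3/16·-5400/433=4260/433
back: M1=1−1/3·4260/433=-987/433
M: M0=0, M1=-987/433, M2=4260/433, M3=-5400/433, M4=3459/866, M5=0
seg 0: a=3, c=M0/2=0, d=(M1−M0)/(6·1)=-329/866, b=Δ0−h0·(2M0+M1)/6=-1403/866
seg 1: a=1, c=M1/2=-987/866, d=(M2−M1)/(6·2)=1749/1732, b=Δ1−h1·(2M1+M2)/6=-1195/433
seg 2: a=-1, c=M2/2=2130/433, d=(M3−M2)/(6·1)=-1610/433, b=Δ2−h2·(2M2+M3)/6=2078/433
seg 3: a=5, c=M3/2=-2700/433, d=(M4−M3)/(6·2)=4753/3464, b=Δ3−h3·(2M3+M4)/6=1508/433
seg 4: a=-2, c=M4/2=3459/1732, d=(M5−M4)/(6·3)=-1153/5196, b=Δ4−h4·(2M4+M5)/6=-4325/866
t_q=7/2 → seg 2, τ=1/2; S=-1+2078/433·τ+2130/433·τ²+-1610/433·τ³=3749/1732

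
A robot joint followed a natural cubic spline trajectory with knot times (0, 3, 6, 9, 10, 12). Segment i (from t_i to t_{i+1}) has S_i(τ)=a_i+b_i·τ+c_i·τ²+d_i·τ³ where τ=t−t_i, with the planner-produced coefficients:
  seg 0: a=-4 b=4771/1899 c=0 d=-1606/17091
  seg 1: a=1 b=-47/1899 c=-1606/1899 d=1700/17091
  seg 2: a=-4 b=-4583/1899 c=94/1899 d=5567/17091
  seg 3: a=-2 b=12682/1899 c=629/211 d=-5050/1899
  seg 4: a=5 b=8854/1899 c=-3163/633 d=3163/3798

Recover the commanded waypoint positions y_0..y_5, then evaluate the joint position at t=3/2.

y_0 = S_0(0) = a_0 = -4
y_1 = S_1(0) = a_1 = 1
y_2 = S_2(0) = a_2 = -4
y_3 = S_3(0) = a_3 = -2
y_4 = S_4(0) = a_4 = 5
y_5 = S_4(2) = 1
t_q=3/2 is in segment 0 (τ=3/2); S_0(τ)=-463/844

y_0=-4 y_1=1 y_2=-4 y_3=-2 y_4=5 y_5=1
S(3/2) = -463/844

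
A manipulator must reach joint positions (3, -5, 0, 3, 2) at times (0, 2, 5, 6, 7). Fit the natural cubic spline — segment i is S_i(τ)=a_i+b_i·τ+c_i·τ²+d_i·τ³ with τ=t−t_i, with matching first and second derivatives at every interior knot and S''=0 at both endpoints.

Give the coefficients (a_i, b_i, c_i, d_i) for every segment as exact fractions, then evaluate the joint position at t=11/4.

  seg 0: a=3 b=-2087/411 c=0 d=443/1644
  seg 1: a=-5 b=-758/411 c=443/274 d=-367/2466
  seg 2: a=0 b=3155/822 c=38/137 d=-917/822
  seg 3: a=3 b=430/411 c=-841/274 d=841/822
S(11/4) = -97089/17536

Δ: Δ0=-4, Δ1=5/3, Δ2=3, Δ3=-1
row 1: diag=10, rhs=34; c'=3/10, d'=17/5
row 2: denom=8−3·3/10=71/10; d'=(8−3·17/5)/(71/10)=-22/71
row 3: denom=4−1·10/71=274/71; d'=(-24−1·-22/71)/(274/71)=-841/137
back: M3=-841/137
back: M2=-22/71−10/71·-841/137=76/137
back: M1=17/5−3/10·76/137=443/137
M: M0=0, M1=443/137, M2=76/137, M3=-841/137, M4=0
seg 0: a=3, c=M0/2=0, d=(M1−M0)/(6·2)=443/1644, b=Δ0−h0·(2M0+M1)/6=-2087/411
seg 1: a=-5, c=M1/2=443/274, d=(M2−M1)/(6·3)=-367/2466, b=Δ1−h1·(2M1+M2)/6=-758/411
seg 2: a=0, c=M2/2=38/137, d=(M3−M2)/(6·1)=-917/822, b=Δ2−h2·(2M2+M3)/6=3155/822
seg 3: a=3, c=M3/2=-841/274, d=(M4−M3)/(6·1)=841/822, b=Δ3−h3·(2M3+M4)/6=430/411
t_q=11/4 → seg 1, τ=3/4; S=-5+-758/411·τ+443/274·τ²+-367/2466·τ³=-97089/17536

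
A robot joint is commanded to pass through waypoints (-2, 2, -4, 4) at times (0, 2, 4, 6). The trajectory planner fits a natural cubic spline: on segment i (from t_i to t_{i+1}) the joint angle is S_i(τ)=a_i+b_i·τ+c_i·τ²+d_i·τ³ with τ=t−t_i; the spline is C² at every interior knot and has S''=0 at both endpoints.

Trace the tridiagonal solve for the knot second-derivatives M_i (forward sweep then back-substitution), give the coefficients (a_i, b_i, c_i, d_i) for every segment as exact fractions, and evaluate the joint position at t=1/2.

  seg 0: a=-2 b=19/5 c=0 d=-9/20
  seg 1: a=2 b=-8/5 c=-27/10 d=1
  seg 2: a=-4 b=-2/5 c=33/10 d=-11/20
S(1/2) = -5/32

Δ: Δ0=2, Δ1=-3, Δ2=4
row 1: diag=8, rhs=-30; c'=1/4, d'=-15/4
row 2: denom=8−2·1/4=15/2; d'=(42−2·-15/4)/(15/2)=33/5
back: M2=33/5
back: M1=-15/4−1/4·33/5=-27/5
M: M0=0, M1=-27/5, M2=33/5, M3=0
seg 0: a=-2, c=M0/2=0, d=(M1−M0)/(6·2)=-9/20, b=Δ0−h0·(2M0+M1)/6=19/5
seg 1: a=2, c=M1/2=-27/10, d=(M2−M1)/(6·2)=1, b=Δ1−h1·(2M1+M2)/6=-8/5
seg 2: a=-4, c=M2/2=33/10, d=(M3−M2)/(6·2)=-11/20, b=Δ2−h2·(2M2+M3)/6=-2/5
t_q=1/2 → seg 0, τ=1/2; S=-2+19/5·τ+0·τ²+-9/20·τ³=-5/32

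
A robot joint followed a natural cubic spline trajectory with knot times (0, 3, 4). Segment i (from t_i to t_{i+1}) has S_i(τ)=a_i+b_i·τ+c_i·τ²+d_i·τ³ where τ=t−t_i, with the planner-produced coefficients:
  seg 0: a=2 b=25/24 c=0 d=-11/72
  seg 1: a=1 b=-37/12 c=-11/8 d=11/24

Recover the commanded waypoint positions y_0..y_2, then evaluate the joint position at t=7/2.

y_0 = S_0(0) = a_0 = 2
y_1 = S_1(0) = a_1 = 1
y_2 = S_1(1) = -3
t_q=7/2 is in segment 1 (τ=1/2); S_1(τ)=-53/64

y_0=2 y_1=1 y_2=-3
S(7/2) = -53/64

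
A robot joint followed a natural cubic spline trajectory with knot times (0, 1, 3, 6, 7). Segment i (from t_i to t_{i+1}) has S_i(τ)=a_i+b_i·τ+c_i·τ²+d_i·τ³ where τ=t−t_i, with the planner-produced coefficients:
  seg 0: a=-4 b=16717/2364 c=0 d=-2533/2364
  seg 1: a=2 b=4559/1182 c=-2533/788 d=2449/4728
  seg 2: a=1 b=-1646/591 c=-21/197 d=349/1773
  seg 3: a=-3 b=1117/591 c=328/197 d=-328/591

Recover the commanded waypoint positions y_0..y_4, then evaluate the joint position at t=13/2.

y_0 = S_0(0) = a_0 = -4
y_1 = S_1(0) = a_1 = 2
y_2 = S_2(0) = a_2 = 1
y_3 = S_3(0) = a_3 = -3
y_4 = S_3(1) = 0
t_q=13/2 is in segment 3 (τ=1/2); S_3(τ)=-673/394

y_0=-4 y_1=2 y_2=1 y_3=-3 y_4=0
S(13/2) = -673/394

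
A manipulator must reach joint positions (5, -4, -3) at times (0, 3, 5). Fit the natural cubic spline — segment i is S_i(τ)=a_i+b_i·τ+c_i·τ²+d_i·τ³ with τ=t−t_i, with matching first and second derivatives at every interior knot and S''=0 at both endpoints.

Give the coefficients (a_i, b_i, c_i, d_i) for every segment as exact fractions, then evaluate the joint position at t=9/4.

  seg 0: a=5 b=-81/20 c=0 d=7/60
  seg 1: a=-4 b=-9/10 c=21/20 d=-7/40
S(9/4) = -3563/1280

Δ: Δ0=-3, Δ1=1/2
row 1: diag=10, rhs=21; c'=1/5, d'=21/10
back: M1=21/10
M: M0=0, M1=21/10, M2=0
seg 0: a=5, c=M0/2=0, d=(M1−M0)/(6·3)=7/60, b=Δ0−h0·(2M0+M1)/6=-81/20
seg 1: a=-4, c=M1/2=21/20, d=(M2−M1)/(6·2)=-7/40, b=Δ1−h1·(2M1+M2)/6=-9/10
t_q=9/4 → seg 0, τ=9/4; S=5+-81/20·τ+0·τ²+7/60·τ³=-3563/1280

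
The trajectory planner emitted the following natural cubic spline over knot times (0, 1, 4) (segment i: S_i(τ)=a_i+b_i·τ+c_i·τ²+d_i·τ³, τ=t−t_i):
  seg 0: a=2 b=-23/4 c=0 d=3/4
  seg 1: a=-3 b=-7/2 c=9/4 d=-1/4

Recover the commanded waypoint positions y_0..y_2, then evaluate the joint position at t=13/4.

y_0=2 y_1=-3 y_2=0
S(13/4) = -597/256

y_0 = S_0(0) = a_0 = 2
y_1 = S_1(0) = a_1 = -3
y_2 = S_1(3) = 0
t_q=13/4 is in segment 1 (τ=9/4); S_1(τ)=-597/256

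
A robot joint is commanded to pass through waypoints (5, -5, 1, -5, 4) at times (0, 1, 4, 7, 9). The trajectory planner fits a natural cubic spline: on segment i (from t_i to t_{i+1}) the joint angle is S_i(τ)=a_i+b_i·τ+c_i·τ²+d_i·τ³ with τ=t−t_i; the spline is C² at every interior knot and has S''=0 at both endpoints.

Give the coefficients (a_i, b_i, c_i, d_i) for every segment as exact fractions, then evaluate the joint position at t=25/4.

Δ: Δ0=-10, Δ1=2, Δ2=-2, Δ3=9/2
row 1: diag=8, rhs=72; c'=3/8, d'=9
row 2: denom=12−3·3/8=87/8; d'=(-24−3·9)/(87/8)=-136/29
row 3: denom=10−3·8/29=266/29; d'=(39−3·-136/29)/(266/29)=81/14
back: M3=81/14
back: M2=-136/29−8/29·81/14=-44/7
back: M1=9−3/8·-44/7=159/14
M: M0=0, M1=159/14, M2=-44/7, M3=81/14, M4=0
seg 0: a=5, c=M0/2=0, d=(M1−M0)/(6·1)=53/28, b=Δ0−h0·(2M0+M1)/6=-333/28
seg 1: a=-5, c=M1/2=159/28, d=(M2−M1)/(6·3)=-247/252, b=Δ1−h1·(2M1+M2)/6=-87/14
seg 2: a=1, c=M2/2=-22/7, d=(M3−M2)/(6·3)=169/252, b=Δ2−h2·(2M2+M3)/6=39/28
seg 3: a=-5, c=M3/2=81/28, d=(M4−M3)/(6·2)=-27/56, b=Δ3−h3·(2M3+M4)/6=9/14
t_q=25/4 → seg 2, τ=9/4; S=1+39/28·τ+-22/7·τ²+169/252·τ³=-7415/1792

  seg 0: a=5 b=-333/28 c=0 d=53/28
  seg 1: a=-5 b=-87/14 c=159/28 d=-247/252
  seg 2: a=1 b=39/28 c=-22/7 d=169/252
  seg 3: a=-5 b=9/14 c=81/28 d=-27/56
S(25/4) = -7415/1792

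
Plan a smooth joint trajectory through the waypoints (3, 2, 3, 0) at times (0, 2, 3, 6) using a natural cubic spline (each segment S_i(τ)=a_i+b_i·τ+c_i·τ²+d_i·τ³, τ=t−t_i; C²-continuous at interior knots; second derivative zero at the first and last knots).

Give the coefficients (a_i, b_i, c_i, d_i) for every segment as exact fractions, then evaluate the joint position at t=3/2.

Δ: Δ0=-1/2, Δ1=1, Δ2=-1
row 1: diag=6, rhs=9; c'=1/6, d'=3/2
row 2: denom=8−1·1/6=47/6; d'=(-12−1·3/2)/(47/6)=-81/47
back: M2=-81/47
back: M1=3/2−1/6·-81/47=84/47
M: M0=0, M1=84/47, M2=-81/47, M3=0
seg 0: a=3, c=M0/2=0, d=(M1−M0)/(6·2)=7/47, b=Δ0−h0·(2M0+M1)/6=-103/94
seg 1: a=2, c=M1/2=42/47, d=(M2−M1)/(6·1)=-55/94, b=Δ1−h1·(2M1+M2)/6=65/94
seg 2: a=3, c=M2/2=-81/94, d=(M3−M2)/(6·3)=9/94, b=Δ2−h2·(2M2+M3)/6=34/47
t_q=3/2 → seg 0, τ=3/2; S=3+-103/94·τ+0·τ²+7/47·τ³=699/376

  seg 0: a=3 b=-103/94 c=0 d=7/47
  seg 1: a=2 b=65/94 c=42/47 d=-55/94
  seg 2: a=3 b=34/47 c=-81/94 d=9/94
S(3/2) = 699/376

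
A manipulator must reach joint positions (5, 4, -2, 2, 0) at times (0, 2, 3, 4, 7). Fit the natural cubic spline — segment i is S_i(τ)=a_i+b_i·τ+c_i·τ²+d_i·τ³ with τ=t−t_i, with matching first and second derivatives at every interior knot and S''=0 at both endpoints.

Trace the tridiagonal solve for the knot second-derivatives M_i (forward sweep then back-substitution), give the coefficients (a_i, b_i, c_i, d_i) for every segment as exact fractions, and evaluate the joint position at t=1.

Δ: Δ0=-1/2, Δ1=-6, Δ2=4, Δ3=-2/3
row 1: diag=6, rhs=-33; c'=1/6, d'=-11/2
row 2: denom=4−1·1/6=23/6; d'=(60−1·-11/2)/(23/6)=393/23
row 3: denom=8−1·6/23=178/23; d'=(-28−1·393/23)/(178/23)=-1037/178
back: M3=-1037/178
back: M2=393/23−6/23·-1037/178=1656/89
back: M1=-11/2−1/6·1656/89=-1531/178
M: M0=0, M1=-1531/178, M2=1656/89, M3=-1037/178, M4=0
seg 0: a=5, c=M0/2=0, d=(M1−M0)/(6·2)=-1531/2136, b=Δ0−h0·(2M0+M1)/6=632/267
seg 1: a=4, c=M1/2=-1531/356, d=(M2−M1)/(6·1)=4843/1068, b=Δ1−h1·(2M1+M2)/6=-3329/534
seg 2: a=-2, c=M2/2=828/89, d=(M3−M2)/(6·1)=-4349/1068, b=Δ2−h2·(2M2+M3)/6=-1315/1068
seg 3: a=2, c=M3/2=-1037/356, d=(M4−M3)/(6·3)=1037/3204, b=Δ3−h3·(2M3+M4)/6=2755/534
t_q=1 → seg 0, τ=1; S=5+632/267·τ+0·τ²+-1531/2136·τ³=4735/712

  seg 0: a=5 b=632/267 c=0 d=-1531/2136
  seg 1: a=4 b=-3329/534 c=-1531/356 d=4843/1068
  seg 2: a=-2 b=-1315/1068 c=828/89 d=-4349/1068
  seg 3: a=2 b=2755/534 c=-1037/356 d=1037/3204
S(1) = 4735/712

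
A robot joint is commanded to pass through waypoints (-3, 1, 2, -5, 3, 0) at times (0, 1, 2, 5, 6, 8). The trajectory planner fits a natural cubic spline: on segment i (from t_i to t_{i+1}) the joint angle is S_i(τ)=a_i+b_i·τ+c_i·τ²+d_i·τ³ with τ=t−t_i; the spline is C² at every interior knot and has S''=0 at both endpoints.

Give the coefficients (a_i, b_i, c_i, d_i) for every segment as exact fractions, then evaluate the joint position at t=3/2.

Δ: Δ0=4, Δ1=1, Δ2=-7/3, Δ3=8, Δ4=-3/2
row 1: diag=4, rhs=-18; c'=1/4, d'=-9/2
row 2: denom=8−1·1/4=31/4; d'=(-20−1·-9/2)/(31/4)=-2
row 3: denom=8−3·12/31=212/31; d'=(62−3·-2)/(212/31)=527/53
row 4: denom=6−1·31/212=1241/212; d'=(-57−1·527/53)/(1241/212)=-14192/1241
back: M4=-14192/1241
back: M3=527/53−31/212·-14192/1241=14415/1241
back: M2=-2−12/31·14415/1241=-8062/1241
back: M1=-9/2−1/4·-8062/1241=-3569/1241
M: M0=0, M1=-3569/1241, M2=-8062/1241, M3=14415/1241, M4=-14192/1241, M5=0
seg 0: a=-3, c=M0/2=0, d=(M1−M0)/(6·1)=-3569/7446, b=Δ0−h0·(2M0+M1)/6=33353/7446
seg 1: a=1, c=M1/2=-3569/2482, d=(M2−M1)/(6·1)=-4493/7446, b=Δ1−h1·(2M1+M2)/6=11323/3723
seg 2: a=2, c=M2/2=-4031/1241, d=(M3−M2)/(6·3)=22477/22338, b=Δ2−h2·(2M2+M3)/6=-12247/7446
seg 3: a=-5, c=M3/2=14415/2482, d=(M4−M3)/(6·1)=-28607/7446, b=Δ3−h3·(2M3+M4)/6=22465/3723
seg 4: a=3, c=M4/2=-7096/1241, d=(M5−M4)/(6·2)=3548/3723, b=Δ4−h4·(2M4+M5)/6=45599/7446
t_q=3/2 → seg 1, τ=1/2; S=1+11323/3723·τ+-3569/2482·τ²+-4493/7446·τ³=41415/19856

  seg 0: a=-3 b=33353/7446 c=0 d=-3569/7446
  seg 1: a=1 b=11323/3723 c=-3569/2482 d=-4493/7446
  seg 2: a=2 b=-12247/7446 c=-4031/1241 d=22477/22338
  seg 3: a=-5 b=22465/3723 c=14415/2482 d=-28607/7446
  seg 4: a=3 b=45599/7446 c=-7096/1241 d=3548/3723
S(3/2) = 41415/19856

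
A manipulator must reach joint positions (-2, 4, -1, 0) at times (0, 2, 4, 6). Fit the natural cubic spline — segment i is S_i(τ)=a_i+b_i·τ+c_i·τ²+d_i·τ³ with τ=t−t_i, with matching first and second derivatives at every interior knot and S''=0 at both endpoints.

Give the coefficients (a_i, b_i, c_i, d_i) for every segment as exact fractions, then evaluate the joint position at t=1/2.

Δ: Δ0=3, Δ1=-5/2, Δ2=1/2
row 1: diag=8, rhs=-33; c'=1/4, d'=-33/8
row 2: denom=8−2·1/4=15/2; d'=(18−2·-33/8)/(15/2)=7/2
back: M2=7/2
back: M1=-33/8−1/4·7/2=-5
M: M0=0, M1=-5, M2=7/2, M3=0
seg 0: a=-2, c=M0/2=0, d=(M1−M0)/(6·2)=-5/12, b=Δ0−h0·(2M0+M1)/6=14/3
seg 1: a=4, c=M1/2=-5/2, d=(M2−M1)/(6·2)=17/24, b=Δ1−h1·(2M1+M2)/6=-1/3
seg 2: a=-1, c=M2/2=7/4, d=(M3−M2)/(6·2)=-7/24, b=Δ2−h2·(2M2+M3)/6=-11/6
t_q=1/2 → seg 0, τ=1/2; S=-2+14/3·τ+0·τ²+-5/12·τ³=9/32

  seg 0: a=-2 b=14/3 c=0 d=-5/12
  seg 1: a=4 b=-1/3 c=-5/2 d=17/24
  seg 2: a=-1 b=-11/6 c=7/4 d=-7/24
S(1/2) = 9/32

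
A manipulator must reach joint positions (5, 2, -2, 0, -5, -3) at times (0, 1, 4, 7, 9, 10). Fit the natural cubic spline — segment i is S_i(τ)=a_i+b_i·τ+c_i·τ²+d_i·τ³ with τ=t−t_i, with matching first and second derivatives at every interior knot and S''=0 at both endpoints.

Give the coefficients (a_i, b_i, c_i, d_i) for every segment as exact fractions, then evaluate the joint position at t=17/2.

Δ: Δ0=-3, Δ1=-4/3, Δ2=2/3, Δ3=-5/2, Δ4=2
row 1: diag=8, rhs=10; c'=3/8, d'=5/4
row 2: denom=12−3·3/8=87/8; d'=(12−3·5/4)/(87/8)=22/29
row 3: denom=10−3·8/29=266/29; d'=(-19−3·22/29)/(266/29)=-617/266
row 4: denom=6−2·29/133=740/133; d'=(27−2·-617/266)/(740/133)=1052/185
back: M4=1052/185
back: M3=-617/266−29/133·1052/185=-1317/370
back: M2=22/29−8/29·-1317/370=322/185
back: M1=5/4−3/8·322/185=221/370
M: M0=0, M1=221/370, M2=322/185, M3=-1317/370, M4=1052/185, M5=0
seg 0: a=5, c=M0/2=0, d=(M1−M0)/(6·1)=221/2220, b=Δ0−h0·(2M0+M1)/6=-6881/2220
seg 1: a=2, c=M1/2=221/740, d=(M2−M1)/(6·3)=47/740, b=Δ1−h1·(2M1+M2)/6=-3109/1110
seg 2: a=-2, c=M2/2=161/185, d=(M3−M2)/(6·3)=-53/180, b=Δ2−h2·(2M2+M3)/6=1567/2220
seg 3: a=0, c=M3/2=-1317/740, d=(M4−M3)/(6·2)=3421/4440, b=Δ3−h3·(2M3+M4)/6=-449/222
seg 4: a=-5, c=M4/2=526/185, d=(M5−M4)/(6·1)=-526/555, b=Δ4−h4·(2M4+M5)/6=58/555
t_q=17/2 → seg 3, τ=3/2; S=0+-449/222·τ+-1317/740·τ²+3421/4440·τ³=-52543/11840

  seg 0: a=5 b=-6881/2220 c=0 d=221/2220
  seg 1: a=2 b=-3109/1110 c=221/740 d=47/740
  seg 2: a=-2 b=1567/2220 c=161/185 d=-53/180
  seg 3: a=0 b=-449/222 c=-1317/740 d=3421/4440
  seg 4: a=-5 b=58/555 c=526/185 d=-526/555
S(17/2) = -52543/11840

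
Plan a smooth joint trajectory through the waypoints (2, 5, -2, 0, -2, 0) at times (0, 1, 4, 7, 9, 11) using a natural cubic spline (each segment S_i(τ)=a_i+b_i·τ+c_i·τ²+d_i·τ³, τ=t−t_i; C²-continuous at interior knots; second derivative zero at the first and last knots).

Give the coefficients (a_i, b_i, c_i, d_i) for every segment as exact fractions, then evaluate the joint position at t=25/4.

  seg 0: a=2 b=5857/1509 c=0 d=-1330/1509
  seg 1: a=5 b=1867/1509 c=-1330/503 d=2194/4527
  seg 2: a=-2 b=-2327/1509 c=864/503 d=-1481/4527
  seg 3: a=0 b=-104/1509 c=-617/503 d=2297/6036
  seg 4: a=-2 b=-617/1509 c=1063/1006 d=-1063/6036
S(25/4) = -16105/32192

Δ: Δ0=3, Δ1=-7/3, Δ2=2/3, Δ3=-1, Δ4=1
row 1: diag=8, rhs=-32; c'=3/8, d'=-4
row 2: denom=12−3·3/8=87/8; d'=(18−3·-4)/(87/8)=80/29
row 3: denom=10−3·8/29=266/29; d'=(-10−3·80/29)/(266/29)=-265/133
row 4: denom=8−2·29/133=1006/133; d'=(12−2·-265/133)/(1006/133)=1063/503
back: M4=1063/503
back: M3=-265/133−29/133·1063/503=-1234/503
back: M2=80/29−8/29·-1234/503=1728/503
back: M1=-4−3/8·1728/503=-2660/503
M: M0=0, M1=-2660/503, M2=1728/503, M3=-1234/503, M4=1063/503, M5=0
seg 0: a=2, c=M0/2=0, d=(M1−M0)/(6·1)=-1330/1509, b=Δ0−h0·(2M0+M1)/6=5857/1509
seg 1: a=5, c=M1/2=-1330/503, d=(M2−M1)/(6·3)=2194/4527, b=Δ1−h1·(2M1+M2)/6=1867/1509
seg 2: a=-2, c=M2/2=864/503, d=(M3−M2)/(6·3)=-1481/4527, b=Δ2−h2·(2M2+M3)/6=-2327/1509
seg 3: a=0, c=M3/2=-617/503, d=(M4−M3)/(6·2)=2297/6036, b=Δ3−h3·(2M3+M4)/6=-104/1509
seg 4: a=-2, c=M4/2=1063/1006, d=(M5−M4)/(6·2)=-1063/6036, b=Δ4−h4·(2M4+M5)/6=-617/1509
t_q=25/4 → seg 2, τ=9/4; S=-2+-2327/1509·τ+864/503·τ²+-1481/4527·τ³=-16105/32192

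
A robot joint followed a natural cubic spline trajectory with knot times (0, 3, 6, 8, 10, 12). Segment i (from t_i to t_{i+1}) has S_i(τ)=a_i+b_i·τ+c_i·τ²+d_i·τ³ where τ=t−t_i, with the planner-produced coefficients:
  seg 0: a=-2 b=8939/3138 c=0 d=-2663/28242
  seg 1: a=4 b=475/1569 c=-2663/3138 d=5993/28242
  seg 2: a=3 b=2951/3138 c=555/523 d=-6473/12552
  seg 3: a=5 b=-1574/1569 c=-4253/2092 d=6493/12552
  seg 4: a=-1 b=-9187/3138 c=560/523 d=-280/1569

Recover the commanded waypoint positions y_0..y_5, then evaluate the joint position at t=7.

y_0=-2 y_1=4 y_2=3 y_3=5 y_4=-1 y_5=-4
S(7) = 18769/4184

y_0 = S_0(0) = a_0 = -2
y_1 = S_1(0) = a_1 = 4
y_2 = S_2(0) = a_2 = 3
y_3 = S_3(0) = a_3 = 5
y_4 = S_4(0) = a_4 = -1
y_5 = S_4(2) = -4
t_q=7 is in segment 2 (τ=1); S_2(τ)=18769/4184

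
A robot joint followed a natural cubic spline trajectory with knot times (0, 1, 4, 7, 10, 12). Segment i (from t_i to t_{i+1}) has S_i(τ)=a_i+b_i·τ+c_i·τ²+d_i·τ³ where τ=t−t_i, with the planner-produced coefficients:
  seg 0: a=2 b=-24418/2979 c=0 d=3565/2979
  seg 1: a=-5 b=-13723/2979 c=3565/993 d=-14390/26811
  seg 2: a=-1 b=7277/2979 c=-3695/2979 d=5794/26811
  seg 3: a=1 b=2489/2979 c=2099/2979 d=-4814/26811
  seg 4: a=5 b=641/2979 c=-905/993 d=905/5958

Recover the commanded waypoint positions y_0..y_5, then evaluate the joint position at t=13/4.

y_0 = S_0(0) = a_0 = 2
y_1 = S_1(0) = a_1 = -5
y_2 = S_2(0) = a_2 = -1
y_3 = S_3(0) = a_3 = 1
y_4 = S_4(0) = a_4 = 5
y_5 = S_4(2) = 3
t_q=13/4 is in segment 1 (τ=9/4); S_1(τ)=-34989/10592

y_0=2 y_1=-5 y_2=-1 y_3=1 y_4=5 y_5=3
S(13/4) = -34989/10592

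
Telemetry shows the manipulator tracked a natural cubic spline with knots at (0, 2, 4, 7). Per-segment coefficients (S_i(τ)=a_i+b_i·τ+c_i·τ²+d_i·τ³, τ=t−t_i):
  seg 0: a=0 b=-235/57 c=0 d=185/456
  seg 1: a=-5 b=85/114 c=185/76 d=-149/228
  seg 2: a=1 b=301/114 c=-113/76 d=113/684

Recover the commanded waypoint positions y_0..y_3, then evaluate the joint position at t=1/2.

y_0 = S_0(0) = a_0 = 0
y_1 = S_1(0) = a_1 = -5
y_2 = S_2(0) = a_2 = 1
y_3 = S_2(3) = 0
t_q=1/2 is in segment 0 (τ=1/2); S_0(τ)=-2445/1216

y_0=0 y_1=-5 y_2=1 y_3=0
S(1/2) = -2445/1216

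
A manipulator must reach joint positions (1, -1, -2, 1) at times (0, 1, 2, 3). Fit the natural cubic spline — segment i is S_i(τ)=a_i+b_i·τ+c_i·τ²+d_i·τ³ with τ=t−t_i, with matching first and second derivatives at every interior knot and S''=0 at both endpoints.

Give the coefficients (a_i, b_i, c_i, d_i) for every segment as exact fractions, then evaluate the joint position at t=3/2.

  seg 0: a=1 b=-2 c=0 d=0
  seg 1: a=-1 b=-2 c=0 d=1
  seg 2: a=-2 b=1 c=3 d=-1
S(3/2) = -15/8

Δ: Δ0=-2, Δ1=-1, Δ2=3
row 1: diag=4, rhs=6; c'=1/4, d'=3/2
row 2: denom=4−1·1/4=15/4; d'=(24−1·3/2)/(15/4)=6
back: M2=6
back: M1=3/2−1/4·6=0
M: M0=0, M1=0, M2=6, M3=0
seg 0: a=1, c=M0/2=0, d=(M1−M0)/(6·1)=0, b=Δ0−h0·(2M0+M1)/6=-2
seg 1: a=-1, c=M1/2=0, d=(M2−M1)/(6·1)=1, b=Δ1−h1·(2M1+M2)/6=-2
seg 2: a=-2, c=M2/2=3, d=(M3−M2)/(6·1)=-1, b=Δ2−h2·(2M2+M3)/6=1
t_q=3/2 → seg 1, τ=1/2; S=-1+-2·τ+0·τ²+1·τ³=-15/8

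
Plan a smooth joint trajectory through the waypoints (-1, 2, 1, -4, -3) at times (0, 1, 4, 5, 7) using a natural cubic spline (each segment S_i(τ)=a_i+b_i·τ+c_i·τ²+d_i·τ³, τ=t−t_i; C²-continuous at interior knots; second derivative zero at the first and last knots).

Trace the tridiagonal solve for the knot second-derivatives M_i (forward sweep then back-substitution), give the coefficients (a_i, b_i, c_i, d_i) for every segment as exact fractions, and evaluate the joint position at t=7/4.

Δ: Δ0=3, Δ1=-1/3, Δ2=-5, Δ3=1/2
row 1: diag=8, rhs=-20; c'=3/8, d'=-5/2
row 2: denom=8−3·3/8=55/8; d'=(-28−3·-5/2)/(55/8)=-164/55
row 3: denom=6−1·8/55=322/55; d'=(33−1·-164/55)/(322/55)=1979/322
back: M3=1979/322
back: M2=-164/55−8/55·1979/322=-624/161
back: M1=-5/2−3/8·-624/161=-337/322
M: M0=0, M1=-337/322, M2=-624/161, M3=1979/322, M4=0
seg 0: a=-1, c=M0/2=0, d=(M1−M0)/(6·1)=-337/1932, b=Δ0−h0·(2M0+M1)/6=6133/1932
seg 1: a=2, c=M1/2=-337/644, d=(M2−M1)/(6·3)=-911/5796, b=Δ1−h1·(2M1+M2)/6=2561/966
seg 2: a=1, c=M2/2=-312/161, d=(M3−M2)/(6·1)=461/276, b=Δ2−h2·(2M2+M3)/6=-9143/1932
seg 3: a=-4, c=M3/2=1979/644, d=(M4−M3)/(6·2)=-1979/3864, b=Δ3−h3·(2M3+M4)/6=-3475/966
t_q=7/4 → seg 1, τ=3/4; S=2+2561/966·τ+-337/644·τ²+-911/5796·τ³=149519/41216

  seg 0: a=-1 b=6133/1932 c=0 d=-337/1932
  seg 1: a=2 b=2561/966 c=-337/644 d=-911/5796
  seg 2: a=1 b=-9143/1932 c=-312/161 d=461/276
  seg 3: a=-4 b=-3475/966 c=1979/644 d=-1979/3864
S(7/4) = 149519/41216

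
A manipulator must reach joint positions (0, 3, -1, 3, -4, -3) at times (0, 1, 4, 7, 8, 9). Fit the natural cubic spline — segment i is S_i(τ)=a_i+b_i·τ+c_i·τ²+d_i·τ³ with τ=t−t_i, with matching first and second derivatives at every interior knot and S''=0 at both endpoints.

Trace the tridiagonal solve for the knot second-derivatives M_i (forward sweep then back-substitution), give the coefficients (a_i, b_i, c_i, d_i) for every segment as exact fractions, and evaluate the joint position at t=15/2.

Δ: Δ0=3, Δ1=-4/3, Δ2=4/3, Δ3=-7, Δ4=1
row 1: diag=8, rhs=-26; c'=3/8, d'=-13/4
row 2: denom=12−3·3/8=87/8; d'=(16−3·-13/4)/(87/8)=206/87
row 3: denom=8−3·8/29=208/29; d'=(-50−3·206/87)/(208/29)=-207/26
row 4: denom=4−1·29/208=803/208; d'=(48−1·-207/26)/(803/208)=11640/803
back: M4=11640/803
back: M3=-207/26−29/208·11640/803=-8016/803
back: M2=206/87−8/29·-8016/803=12338/2409
back: M1=-13/4−3/8·12338/2409=-4152/803
M: M0=0, M1=-4152/803, M2=12338/2409, M3=-8016/803, M4=11640/803, M5=0
seg 0: a=0, c=M0/2=0, d=(M1−M0)/(6·1)=-692/803, b=Δ0−h0·(2M0+M1)/6=3101/803
seg 1: a=3, c=M1/2=-2076/803, d=(M2−M1)/(6·3)=1127/1971, b=Δ1−h1·(2M1+M2)/6=1025/803
seg 2: a=-1, c=M2/2=6169/2409, d=(M3−M2)/(6·3)=-18193/21681, b=Δ2−h2·(2M2+M3)/6=966/803
seg 3: a=3, c=M3/2=-4008/803, d=(M4−M3)/(6·1)=3276/803, b=Δ3−h3·(2M3+M4)/6=-4889/803
seg 4: a=-4, c=M4/2=5820/803, d=(M5−M4)/(6·1)=-1940/803, b=Δ4−h4·(2M4+M5)/6=-3077/803
t_q=15/2 → seg 3, τ=1/2; S=3+-4889/803·τ+-4008/803·τ²+3276/803·τ³=-628/803

  seg 0: a=0 b=3101/803 c=0 d=-692/803
  seg 1: a=3 b=1025/803 c=-2076/803 d=1127/1971
  seg 2: a=-1 b=966/803 c=6169/2409 d=-18193/21681
  seg 3: a=3 b=-4889/803 c=-4008/803 d=3276/803
  seg 4: a=-4 b=-3077/803 c=5820/803 d=-1940/803
S(15/2) = -628/803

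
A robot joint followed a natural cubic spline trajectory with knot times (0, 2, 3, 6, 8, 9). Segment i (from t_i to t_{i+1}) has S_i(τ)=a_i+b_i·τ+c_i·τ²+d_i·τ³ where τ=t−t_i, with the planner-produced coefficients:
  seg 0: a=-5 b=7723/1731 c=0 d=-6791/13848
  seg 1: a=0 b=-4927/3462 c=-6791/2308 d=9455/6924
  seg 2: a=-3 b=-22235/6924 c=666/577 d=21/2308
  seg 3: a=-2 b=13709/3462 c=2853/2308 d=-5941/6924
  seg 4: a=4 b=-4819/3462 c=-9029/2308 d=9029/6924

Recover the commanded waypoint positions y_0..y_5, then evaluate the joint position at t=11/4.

y_0=-5 y_1=0 y_2=-3 y_3=-2 y_4=4 y_5=0
S(11/4) = -317045/147712

y_0 = S_0(0) = a_0 = -5
y_1 = S_1(0) = a_1 = 0
y_2 = S_2(0) = a_2 = -3
y_3 = S_3(0) = a_3 = -2
y_4 = S_4(0) = a_4 = 4
y_5 = S_4(1) = 0
t_q=11/4 is in segment 1 (τ=3/4); S_1(τ)=-317045/147712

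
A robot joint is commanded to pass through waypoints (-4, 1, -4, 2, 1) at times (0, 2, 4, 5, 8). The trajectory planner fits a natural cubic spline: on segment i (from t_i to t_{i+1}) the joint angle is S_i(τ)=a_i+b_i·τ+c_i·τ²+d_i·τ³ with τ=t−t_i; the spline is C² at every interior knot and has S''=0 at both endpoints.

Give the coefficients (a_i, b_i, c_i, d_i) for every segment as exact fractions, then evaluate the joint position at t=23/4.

Δ: Δ0=5/2, Δ1=-5/2, Δ2=6, Δ3=-1/3
row 1: diag=8, rhs=-30; c'=1/4, d'=-15/4
row 2: denom=6−2·1/4=11/2; d'=(51−2·-15/4)/(11/2)=117/11
row 3: denom=8−1·2/11=86/11; d'=(-38−1·117/11)/(86/11)=-535/86
back: M3=-535/86
back: M2=117/11−2/11·-535/86=506/43
back: M1=-15/4−1/4·506/43=-1151/172
M: M0=0, M1=-1151/172, M2=506/43, M3=-535/86, M4=0
seg 0: a=-4, c=M0/2=0, d=(M1−M0)/(6·2)=-1151/2064, b=Δ0−h0·(2M0+M1)/6=2441/516
seg 1: a=1, c=M1/2=-1151/344, d=(M2−M1)/(6·2)=3175/2064, b=Δ1−h1·(2M1+M2)/6=-253/129
seg 2: a=-4, c=M2/2=253/43, d=(M3−M2)/(6·1)=-1547/516, b=Δ2−h2·(2M2+M3)/6=1607/516
seg 3: a=2, c=M3/2=-535/172, d=(M4−M3)/(6·3)=535/1548, b=Δ3−h3·(2M3+M4)/6=1519/258
t_q=23/4 → seg 3, τ=3/4; S=2+1519/258·τ+-535/172·τ²+535/1548·τ³=52969/11008

  seg 0: a=-4 b=2441/516 c=0 d=-1151/2064
  seg 1: a=1 b=-253/129 c=-1151/344 d=3175/2064
  seg 2: a=-4 b=1607/516 c=253/43 d=-1547/516
  seg 3: a=2 b=1519/258 c=-535/172 d=535/1548
S(23/4) = 52969/11008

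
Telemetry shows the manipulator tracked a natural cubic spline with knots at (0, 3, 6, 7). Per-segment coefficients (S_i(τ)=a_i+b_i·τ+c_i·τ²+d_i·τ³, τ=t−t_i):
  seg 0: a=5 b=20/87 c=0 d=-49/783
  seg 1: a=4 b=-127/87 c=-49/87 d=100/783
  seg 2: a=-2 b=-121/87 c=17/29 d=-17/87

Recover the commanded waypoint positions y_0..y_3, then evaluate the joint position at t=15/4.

y_0 = S_0(0) = a_0 = 5
y_1 = S_1(0) = a_1 = 4
y_2 = S_2(0) = a_2 = -2
y_3 = S_2(1) = -3
t_q=15/4 is in segment 1 (τ=3/4); S_1(τ)=613/232

y_0=5 y_1=4 y_2=-2 y_3=-3
S(15/4) = 613/232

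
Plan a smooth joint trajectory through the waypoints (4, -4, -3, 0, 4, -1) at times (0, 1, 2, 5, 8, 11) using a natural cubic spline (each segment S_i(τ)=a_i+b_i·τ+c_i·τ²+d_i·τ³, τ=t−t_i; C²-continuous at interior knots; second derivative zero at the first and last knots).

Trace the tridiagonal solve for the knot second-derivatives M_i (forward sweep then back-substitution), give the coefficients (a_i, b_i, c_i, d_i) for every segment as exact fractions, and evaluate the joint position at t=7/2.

Δ: Δ0=-8, Δ1=1, Δ2=1, Δ3=4/3, Δ4=-5/3
row 1: diag=4, rhs=54; c'=1/4, d'=27/2
row 2: denom=8−1·1/4=31/4; d'=(0−1·27/2)/(31/4)=-54/31
row 3: denom=12−3·12/31=336/31; d'=(2−3·-54/31)/(336/31)=2/3
row 4: denom=12−3·31/112=1251/112; d'=(-18−3·2/3)/(1251/112)=-2240/1251
back: M4=-2240/1251
back: M3=2/3−31/112·-2240/1251=1454/1251
back: M2=-54/31−12/31·1454/1251=-914/417
back: M1=27/2−1/4·-914/417=5858/417
M: M0=0, M1=5858/417, M2=-914/417, M3=1454/1251, M4=-2240/1251, M5=0
seg 0: a=4, c=M0/2=0, d=(M1−M0)/(6·1)=2929/1251, b=Δ0−h0·(2M0+M1)/6=-12937/1251
seg 1: a=-4, c=M1/2=2929/417, d=(M2−M1)/(6·1)=-3386/1251, b=Δ1−h1·(2M1+M2)/6=-4150/1251
seg 2: a=-3, c=M2/2=-457/417, d=(M3−M2)/(6·3)=2098/11259, b=Δ2−h2·(2M2+M3)/6=3266/1251
seg 3: a=0, c=M3/2=727/1251, d=(M4−M3)/(6·3)=-1847/11259, b=Δ3−h3·(2M3+M4)/6=1334/1251
seg 4: a=4, c=M4/2=-1120/1251, d=(M5−M4)/(6·3)=1120/11259, b=Δ4−h4·(2M4+M5)/6=155/1251
t_q=7/2 → seg 2, τ=3/2; S=-3+3266/1251·τ+-457/417·τ²+2098/11259·τ³=-128/139

  seg 0: a=4 b=-12937/1251 c=0 d=2929/1251
  seg 1: a=-4 b=-4150/1251 c=2929/417 d=-3386/1251
  seg 2: a=-3 b=3266/1251 c=-457/417 d=2098/11259
  seg 3: a=0 b=1334/1251 c=727/1251 d=-1847/11259
  seg 4: a=4 b=155/1251 c=-1120/1251 d=1120/11259
S(7/2) = -128/139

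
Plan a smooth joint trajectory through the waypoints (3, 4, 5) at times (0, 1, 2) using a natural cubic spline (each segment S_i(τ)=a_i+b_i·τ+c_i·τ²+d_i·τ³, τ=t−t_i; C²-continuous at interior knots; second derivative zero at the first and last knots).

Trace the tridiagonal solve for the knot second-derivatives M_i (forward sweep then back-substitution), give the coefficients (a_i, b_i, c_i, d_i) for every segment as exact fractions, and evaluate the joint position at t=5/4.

  seg 0: a=3 b=1 c=0 d=0
  seg 1: a=4 b=1 c=0 d=0
S(5/4) = 17/4

Δ: Δ0=1, Δ1=1
row 1: diag=4, rhs=0; c'=1/4, d'=0
back: M1=0
M: M0=0, M1=0, M2=0
seg 0: a=3, c=M0/2=0, d=(M1−M0)/(6·1)=0, b=Δ0−h0·(2M0+M1)/6=1
seg 1: a=4, c=M1/2=0, d=(M2−M1)/(6·1)=0, b=Δ1−h1·(2M1+M2)/6=1
t_q=5/4 → seg 1, τ=1/4; S=4+1·τ+0·τ²+0·τ³=17/4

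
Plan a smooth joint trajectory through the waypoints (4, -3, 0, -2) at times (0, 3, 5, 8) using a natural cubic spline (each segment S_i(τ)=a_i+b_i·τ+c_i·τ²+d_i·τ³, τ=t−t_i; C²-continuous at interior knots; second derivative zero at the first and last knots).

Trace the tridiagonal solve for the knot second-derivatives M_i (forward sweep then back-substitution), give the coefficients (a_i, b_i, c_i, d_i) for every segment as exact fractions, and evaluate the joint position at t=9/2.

Δ: Δ0=-7/3, Δ1=3/2, Δ2=-2/3
row 1: diag=10, rhs=23; c'=1/5, d'=23/10
row 2: denom=10−2·1/5=48/5; d'=(-13−2·23/10)/(48/5)=-11/6
back: M2=-11/6
back: M1=23/10−1/5·-11/6=8/3
M: M0=0, M1=8/3, M2=-11/6, M3=0
seg 0: a=4, c=M0/2=0, d=(M1−M0)/(6·3)=4/27, b=Δ0−h0·(2M0+M1)/6=-11/3
seg 1: a=-3, c=M1/2=4/3, d=(M2−M1)/(6·2)=-3/8, b=Δ1−h1·(2M1+M2)/6=1/3
seg 2: a=0, c=M2/2=-11/12, d=(M3−M2)/(6·3)=11/108, b=Δ2−h2·(2M2+M3)/6=7/6
t_q=9/2 → seg 1, τ=3/2; S=-3+1/3·τ+4/3·τ²+-3/8·τ³=-49/64

  seg 0: a=4 b=-11/3 c=0 d=4/27
  seg 1: a=-3 b=1/3 c=4/3 d=-3/8
  seg 2: a=0 b=7/6 c=-11/12 d=11/108
S(9/2) = -49/64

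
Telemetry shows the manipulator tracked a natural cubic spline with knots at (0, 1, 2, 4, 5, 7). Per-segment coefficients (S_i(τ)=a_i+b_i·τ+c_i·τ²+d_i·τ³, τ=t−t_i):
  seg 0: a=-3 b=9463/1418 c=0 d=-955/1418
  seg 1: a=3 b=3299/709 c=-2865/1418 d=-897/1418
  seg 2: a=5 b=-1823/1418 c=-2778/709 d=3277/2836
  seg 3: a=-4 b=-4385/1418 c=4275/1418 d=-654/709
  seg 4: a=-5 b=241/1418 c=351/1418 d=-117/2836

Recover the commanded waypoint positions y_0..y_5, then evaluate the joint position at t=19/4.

y_0 = S_0(0) = a_0 = -3
y_1 = S_1(0) = a_1 = 3
y_2 = S_2(0) = a_2 = 5
y_3 = S_3(0) = a_3 = -4
y_4 = S_4(0) = a_4 = -5
y_5 = S_4(2) = -4
t_q=19/4 is in segment 3 (τ=3/4); S_3(τ)=-56863/11344

y_0=-3 y_1=3 y_2=5 y_3=-4 y_4=-5 y_5=-4
S(19/4) = -56863/11344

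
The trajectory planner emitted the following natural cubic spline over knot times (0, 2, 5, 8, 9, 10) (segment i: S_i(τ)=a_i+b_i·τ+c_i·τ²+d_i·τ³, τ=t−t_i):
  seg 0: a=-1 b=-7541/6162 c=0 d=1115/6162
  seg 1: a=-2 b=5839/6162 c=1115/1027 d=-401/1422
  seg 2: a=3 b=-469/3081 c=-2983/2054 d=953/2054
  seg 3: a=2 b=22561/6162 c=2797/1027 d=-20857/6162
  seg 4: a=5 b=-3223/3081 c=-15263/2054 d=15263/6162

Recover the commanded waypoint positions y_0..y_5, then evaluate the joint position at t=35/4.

y_0=-1 y_1=-2 y_2=3 y_3=2 y_4=5 y_5=-1
S(35/4) = 49043/10112

y_0 = S_0(0) = a_0 = -1
y_1 = S_1(0) = a_1 = -2
y_2 = S_2(0) = a_2 = 3
y_3 = S_3(0) = a_3 = 2
y_4 = S_4(0) = a_4 = 5
y_5 = S_4(1) = -1
t_q=35/4 is in segment 3 (τ=3/4); S_3(τ)=49043/10112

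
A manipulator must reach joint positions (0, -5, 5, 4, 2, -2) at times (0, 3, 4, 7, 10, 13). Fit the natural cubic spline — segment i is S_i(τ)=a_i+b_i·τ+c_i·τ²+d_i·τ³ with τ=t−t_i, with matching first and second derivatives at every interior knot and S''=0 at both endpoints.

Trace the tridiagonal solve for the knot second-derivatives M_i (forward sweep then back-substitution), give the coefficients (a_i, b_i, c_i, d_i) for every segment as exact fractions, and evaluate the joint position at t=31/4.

Δ: Δ0=-5/3, Δ1=10, Δ2=-1/3, Δ3=-2/3, Δ4=-4/3
row 1: diag=8, rhs=70; c'=1/8, d'=35/4
row 2: denom=8−1·1/8=63/8; d'=(-62−1·35/4)/(63/8)=-566/63
row 3: denom=12−3·8/21=76/7; d'=(-2−3·-566/63)/(76/7)=131/57
row 4: denom=12−3·21/76=849/76; d'=(-4−3·131/57)/(849/76)=-276/283
back: M4=-276/283
back: M3=131/57−21/76·-276/283=2180/849
back: M2=-566/63−8/21·2180/849=-8458/849
back: M1=35/4−1/8·-8458/849=8486/849
M: M0=0, M1=8486/849, M2=-8458/849, M3=2180/849, M4=-276/283, M5=0
seg 0: a=0, c=M0/2=0, d=(M1−M0)/(6·3)=4243/7641, b=Δ0−h0·(2M0+M1)/6=-1886/283
seg 1: a=-5, c=M1/2=4243/849, d=(M2−M1)/(6·1)=-2824/849, b=Δ1−h1·(2M1+M2)/6=2357/283
seg 2: a=5, c=M2/2=-4229/849, d=(M3−M2)/(6·3)=197/283, b=Δ2−h2·(2M2+M3)/6=7085/849
seg 3: a=4, c=M3/2=1090/849, d=(M4−M3)/(6·3)=-1504/7641, b=Δ3−h3·(2M3+M4)/6=-2332/849
seg 4: a=2, c=M4/2=-138/283, d=(M5−M4)/(6·3)=46/849, b=Δ4−h4·(2M4+M5)/6=-304/849
t_q=31/4 → seg 3, τ=3/4; S=4+-2332/849·τ+1090/849·τ²+-1504/7641·τ³=5839/2264

  seg 0: a=0 b=-1886/283 c=0 d=4243/7641
  seg 1: a=-5 b=2357/283 c=4243/849 d=-2824/849
  seg 2: a=5 b=7085/849 c=-4229/849 d=197/283
  seg 3: a=4 b=-2332/849 c=1090/849 d=-1504/7641
  seg 4: a=2 b=-304/849 c=-138/283 d=46/849
S(31/4) = 5839/2264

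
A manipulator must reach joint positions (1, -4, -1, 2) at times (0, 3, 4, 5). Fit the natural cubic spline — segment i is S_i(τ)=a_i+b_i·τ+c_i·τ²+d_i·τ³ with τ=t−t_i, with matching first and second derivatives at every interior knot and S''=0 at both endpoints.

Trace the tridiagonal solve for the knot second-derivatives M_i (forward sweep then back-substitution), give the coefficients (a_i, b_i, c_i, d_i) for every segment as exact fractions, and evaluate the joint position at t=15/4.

Δ: Δ0=-5/3, Δ1=3, Δ2=3
row 1: diag=8, rhs=28; c'=1/8, d'=7/2
row 2: denom=4−1·1/8=31/8; d'=(0−1·7/2)/(31/8)=-28/31
back: M2=-28/31
back: M1=7/2−1/8·-28/31=112/31
M: M0=0, M1=112/31, M2=-28/31, M3=0
seg 0: a=1, c=M0/2=0, d=(M1−M0)/(6·3)=56/279, b=Δ0−h0·(2M0+M1)/6=-323/93
seg 1: a=-4, c=M1/2=56/31, d=(M2−M1)/(6·1)=-70/93, b=Δ1−h1·(2M1+M2)/6=181/93
seg 2: a=-1, c=M2/2=-14/31, d=(M3−M2)/(6·1)=14/93, b=Δ2−h2·(2M2+M3)/6=307/93
t_q=15/4 → seg 1, τ=3/4; S=-4+181/93·τ+56/31·τ²+-70/93·τ³=-1827/992

  seg 0: a=1 b=-323/93 c=0 d=56/279
  seg 1: a=-4 b=181/93 c=56/31 d=-70/93
  seg 2: a=-1 b=307/93 c=-14/31 d=14/93
S(15/4) = -1827/992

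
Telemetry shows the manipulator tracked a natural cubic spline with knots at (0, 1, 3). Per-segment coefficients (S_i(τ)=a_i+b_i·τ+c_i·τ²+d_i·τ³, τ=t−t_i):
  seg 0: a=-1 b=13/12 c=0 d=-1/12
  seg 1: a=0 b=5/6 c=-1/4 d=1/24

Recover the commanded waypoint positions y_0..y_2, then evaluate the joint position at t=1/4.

y_0=-1 y_1=0 y_2=1
S(1/4) = -187/256

y_0 = S_0(0) = a_0 = -1
y_1 = S_1(0) = a_1 = 0
y_2 = S_1(2) = 1
t_q=1/4 is in segment 0 (τ=1/4); S_0(τ)=-187/256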